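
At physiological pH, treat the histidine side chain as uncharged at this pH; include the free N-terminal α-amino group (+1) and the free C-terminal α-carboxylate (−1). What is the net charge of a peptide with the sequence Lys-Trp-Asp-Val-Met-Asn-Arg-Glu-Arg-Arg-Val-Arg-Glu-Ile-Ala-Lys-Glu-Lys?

+3

At pH ~7.4 the Lys and Arg side chains are protonated (+1), the Asp and Glu side chains are deprotonated (−1), and with His taken as neutral all other side chains carry no charge.
Positive (K, R): Lys1, Arg7, Arg9, Arg10, Arg12, Lys16, Lys18 → +7.
Negative (D, E): Asp3, Glu8, Glu13, Glu17 → −4.
The N-terminus (+1) and C-terminus (−1) cancel.
Net charge = (+7) + (−4) = +3.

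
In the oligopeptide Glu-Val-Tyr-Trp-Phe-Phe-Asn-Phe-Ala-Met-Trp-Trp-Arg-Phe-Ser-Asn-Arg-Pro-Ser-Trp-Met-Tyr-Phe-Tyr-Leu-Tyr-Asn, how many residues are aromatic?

13

Phenylalanine (F), tryptophan (W), and tyrosine (Y) have aromatic ring side chains.
Matching residues: Tyr3, Trp4, Phe5, Phe6, Phe8, Trp11, Trp12, Phe14, Trp20, Tyr22, Phe23, Tyr24, Tyr26.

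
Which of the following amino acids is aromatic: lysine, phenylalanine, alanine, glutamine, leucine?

phenylalanine

Phenylalanine (F), tryptophan (W), and tyrosine (Y) have aromatic ring side chains.
Of the listed options, only phenylalanine belongs to this group.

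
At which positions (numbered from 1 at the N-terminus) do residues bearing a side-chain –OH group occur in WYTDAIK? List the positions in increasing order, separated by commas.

S, T, and Y are the three residues with a side-chain hydroxyl.
Matching residues: Y2, T3.

2, 3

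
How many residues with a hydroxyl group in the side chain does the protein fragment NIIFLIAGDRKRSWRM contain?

1

Serine (S), threonine (T), and tyrosine (Y) each carry a hydroxyl group on the side chain.
Matching residues: S13.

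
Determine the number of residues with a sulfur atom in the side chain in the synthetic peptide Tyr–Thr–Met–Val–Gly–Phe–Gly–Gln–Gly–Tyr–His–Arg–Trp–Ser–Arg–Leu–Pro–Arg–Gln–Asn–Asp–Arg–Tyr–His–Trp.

The sulfur-bearing residues are cysteine (–SH) and methionine (–S–CH₃).
Matching residues: Met3.

1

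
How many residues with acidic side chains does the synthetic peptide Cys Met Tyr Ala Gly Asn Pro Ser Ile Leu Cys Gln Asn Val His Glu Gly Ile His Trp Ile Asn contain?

1

Only D (aspartate) and E (glutamate) carry a side-chain carboxylic acid.
Matching residues: Glu16.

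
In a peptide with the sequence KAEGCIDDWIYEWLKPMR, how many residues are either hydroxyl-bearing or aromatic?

Hydroxyl-bearing: S, T, Y. Aromatic: F, W, Y.
Hydroxyl-bearing residues here: Y11 (1).
Aromatic residues here: W9, Y11, W13 (3).
Y is in both groups, so the 1 Y residue must not be double-counted.
Total = 1 + 3 − 1 = 3.

3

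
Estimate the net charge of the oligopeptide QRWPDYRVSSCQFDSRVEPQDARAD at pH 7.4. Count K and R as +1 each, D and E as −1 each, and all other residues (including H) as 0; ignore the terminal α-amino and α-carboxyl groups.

Positive (K, R): R2, R7, R16, R23 → +4.
Negative (D, E): D5, D14, E18, D21, D25 → −5.
Net charge = (+4) + (−5) = −1.

-1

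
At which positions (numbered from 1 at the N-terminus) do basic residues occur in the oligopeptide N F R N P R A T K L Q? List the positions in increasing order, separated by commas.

3, 6, 9

K, R, and H are the three residues with basic side chains (ε-amine, guanidinium, and imidazole respectively).
Matching residues: R3, R6, K9.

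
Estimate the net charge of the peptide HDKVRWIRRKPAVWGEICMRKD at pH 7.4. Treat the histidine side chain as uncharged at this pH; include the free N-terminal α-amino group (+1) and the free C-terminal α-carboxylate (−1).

At pH ~7.4 the Lys and Arg side chains are protonated (+1), the Asp and Glu side chains are deprotonated (−1), and with His taken as neutral all other side chains carry no charge.
Positive (K, R): K3, R5, R8, R9, K10, R20, K21 → +7.
Negative (D, E): D2, E16, D22 → −3.
The N-terminus (+1) and C-terminus (−1) cancel.
Net charge = (+7) + (−3) = +4.

+4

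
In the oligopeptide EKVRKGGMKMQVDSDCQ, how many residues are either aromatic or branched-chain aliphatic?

2

Aromatic: F, W, Y. Branched-chain aliphatic: I, L, V.
Aromatic residues here: none (0).
Branched-chain aliphatic residues here: V3, V12 (2).
The two groups share no amino acid, so total = 0 + 2 = 2.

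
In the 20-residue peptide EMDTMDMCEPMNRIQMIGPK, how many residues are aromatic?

Phenylalanine (F), tryptophan (W), and tyrosine (Y) have aromatic ring side chains.
None of the 20 residues belong to this group.

0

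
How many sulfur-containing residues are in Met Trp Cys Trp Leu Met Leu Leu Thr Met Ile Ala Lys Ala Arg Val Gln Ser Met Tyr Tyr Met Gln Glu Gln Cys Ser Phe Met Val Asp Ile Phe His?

The sulfur-bearing residues are cysteine (–SH) and methionine (–S–CH₃).
Matching residues: Met1, Cys3, Met6, Met10, Met19, Met22, Cys26, Met29.

8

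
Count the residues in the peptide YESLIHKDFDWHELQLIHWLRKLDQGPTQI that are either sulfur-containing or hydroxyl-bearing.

3

Sulfur-containing: C, M. Hydroxyl-bearing: S, T, Y.
Sulfur-containing residues here: none (0).
Hydroxyl-bearing residues here: Y1, S3, T28 (3).
The two groups share no amino acid, so total = 0 + 3 = 3.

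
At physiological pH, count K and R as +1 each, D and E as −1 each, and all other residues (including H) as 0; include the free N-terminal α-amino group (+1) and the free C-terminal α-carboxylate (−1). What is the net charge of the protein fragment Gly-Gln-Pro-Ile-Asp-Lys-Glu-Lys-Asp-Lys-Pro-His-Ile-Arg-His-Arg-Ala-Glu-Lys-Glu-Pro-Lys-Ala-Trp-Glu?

+1

Positive (K, R): Lys6, Lys8, Lys10, Arg14, Arg16, Lys19, Lys22 → +7.
Negative (D, E): Asp5, Glu7, Asp9, Glu18, Glu20, Glu25 → −6.
The N-terminus (+1) and C-terminus (−1) cancel.
Net charge = (+7) + (−6) = +1.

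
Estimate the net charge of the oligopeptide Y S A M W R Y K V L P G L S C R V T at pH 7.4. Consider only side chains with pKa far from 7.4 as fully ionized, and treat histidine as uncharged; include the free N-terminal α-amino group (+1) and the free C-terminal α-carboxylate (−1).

Near pH 7.4, K and R contribute +1 each, D and E contribute −1 each, and every other side chain (His included, as stated) is uncharged.
Positive (K, R): R6, K8, R16 → +3.
Negative (D, E): none → −0.
The N-terminus (+1) and C-terminus (−1) cancel.
Net charge = (+3) + (−0) = +3.

+3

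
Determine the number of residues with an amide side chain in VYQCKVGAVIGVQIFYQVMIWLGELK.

Asparagine (N) and glutamine (Q) have uncharged amide side chains.
Matching residues: Q3, Q13, Q17.

3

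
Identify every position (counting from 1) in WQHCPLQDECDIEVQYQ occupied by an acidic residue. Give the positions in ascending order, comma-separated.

8, 9, 11, 13

Only D (aspartate) and E (glutamate) carry a side-chain carboxylic acid.
Matching residues: D8, E9, D11, E13.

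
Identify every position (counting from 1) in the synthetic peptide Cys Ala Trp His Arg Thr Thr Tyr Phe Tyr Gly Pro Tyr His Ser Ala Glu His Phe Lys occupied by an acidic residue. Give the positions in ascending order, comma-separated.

Matching residues: Glu17.

17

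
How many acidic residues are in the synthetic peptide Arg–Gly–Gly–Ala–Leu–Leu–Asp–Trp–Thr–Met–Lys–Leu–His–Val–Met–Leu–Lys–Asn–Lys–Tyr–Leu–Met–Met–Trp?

1

Aspartate (D) and glutamate (E) have carboxylic-acid side chains and are the acidic amino acids.
Matching residues: Asp7.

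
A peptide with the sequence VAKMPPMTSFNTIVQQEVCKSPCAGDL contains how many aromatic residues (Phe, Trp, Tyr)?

1

Matching residues: F10.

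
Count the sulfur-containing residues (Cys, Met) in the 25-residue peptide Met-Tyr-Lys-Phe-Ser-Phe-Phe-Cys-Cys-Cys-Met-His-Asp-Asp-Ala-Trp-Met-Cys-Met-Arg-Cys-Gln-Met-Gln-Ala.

Matching residues: Met1, Cys8, Cys9, Cys10, Met11, Met17, Cys18, Met19, Cys21, Met23.

10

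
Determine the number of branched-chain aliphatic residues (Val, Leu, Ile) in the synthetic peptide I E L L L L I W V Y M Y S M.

Matching residues: I1, L3, L4, L5, L6, I7, V9.

7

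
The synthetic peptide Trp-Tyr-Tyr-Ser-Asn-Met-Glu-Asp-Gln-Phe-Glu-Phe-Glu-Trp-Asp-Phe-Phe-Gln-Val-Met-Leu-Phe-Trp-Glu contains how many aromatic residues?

F, W, and Y each carry an aromatic ring on the side chain.
Matching residues: Trp1, Tyr2, Tyr3, Phe10, Phe12, Trp14, Phe16, Phe17, Phe22, Trp23.

10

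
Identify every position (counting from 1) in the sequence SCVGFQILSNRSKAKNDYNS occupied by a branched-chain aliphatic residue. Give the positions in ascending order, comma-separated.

3, 7, 8

Matching residues: V3, I7, L8.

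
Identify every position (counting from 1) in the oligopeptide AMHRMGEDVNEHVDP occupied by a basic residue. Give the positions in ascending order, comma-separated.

Lysine (K), arginine (R), and histidine (H) have basic, nitrogen-containing side chains.
Matching residues: H3, R4, H12.

3, 4, 12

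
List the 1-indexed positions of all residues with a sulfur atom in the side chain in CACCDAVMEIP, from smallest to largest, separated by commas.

The sulfur-bearing residues are cysteine (–SH) and methionine (–S–CH₃).
Matching residues: C1, C3, C4, M8.

1, 3, 4, 8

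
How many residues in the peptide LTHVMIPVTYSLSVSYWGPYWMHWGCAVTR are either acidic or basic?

3

Acidic: D, E. Basic: H, K, R.
Acidic residues here: none (0).
Basic residues here: H3, H23, R30 (3).
The two groups share no amino acid, so total = 0 + 3 = 3.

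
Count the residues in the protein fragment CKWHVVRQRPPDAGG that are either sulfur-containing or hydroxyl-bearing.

1

Sulfur-containing: C, M. Hydroxyl-bearing: S, T, Y.
Sulfur-containing residues here: C1 (1).
Hydroxyl-bearing residues here: none (0).
The two groups share no amino acid, so total = 1 + 0 = 1.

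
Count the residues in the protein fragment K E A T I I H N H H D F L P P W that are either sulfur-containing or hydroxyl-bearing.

Sulfur-containing: C, M. Hydroxyl-bearing: S, T, Y.
Sulfur-containing residues here: none (0).
Hydroxyl-bearing residues here: T4 (1).
The two groups share no amino acid, so total = 0 + 1 = 1.

1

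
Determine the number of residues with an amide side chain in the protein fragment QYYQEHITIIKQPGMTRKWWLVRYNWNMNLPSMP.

Asparagine (N) and glutamine (Q) have uncharged amide side chains.
Matching residues: Q1, Q4, Q12, N25, N27, N29.

6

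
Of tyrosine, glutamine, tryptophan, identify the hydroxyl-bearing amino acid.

tyrosine

The –OH-bearing residues are Ser, Thr (aliphatic alcohols), and Tyr (phenol).
Of the listed options, only tyrosine belongs to this group.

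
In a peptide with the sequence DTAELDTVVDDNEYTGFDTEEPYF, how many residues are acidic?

The acidic residues are Asp (D) and Glu (E), whose side chains end in a carboxylate group.
Matching residues: D1, E4, D6, D10, D11, E13, D18, E20, E21.

9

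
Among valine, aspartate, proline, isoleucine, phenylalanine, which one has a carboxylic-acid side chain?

Only D (aspartate) and E (glutamate) carry a side-chain carboxylic acid.
Of the listed options, only aspartate belongs to this group.

aspartate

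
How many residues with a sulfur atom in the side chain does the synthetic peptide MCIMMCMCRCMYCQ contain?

10

Only Cys (C) and Met (M) have a sulfur atom in the side chain.
Matching residues: M1, C2, M4, M5, C6, M7, C8, C10, M11, C13.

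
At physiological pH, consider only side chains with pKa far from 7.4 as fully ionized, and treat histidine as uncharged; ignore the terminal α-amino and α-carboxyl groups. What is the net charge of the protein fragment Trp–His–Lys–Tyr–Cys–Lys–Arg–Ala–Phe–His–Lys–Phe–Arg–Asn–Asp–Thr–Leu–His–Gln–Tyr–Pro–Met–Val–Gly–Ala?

+4

Near pH 7.4, K and R contribute +1 each, D and E contribute −1 each, and every other side chain (His included, as stated) is uncharged.
Positive (K, R): Lys3, Lys6, Arg7, Lys11, Arg13 → +5.
Negative (D, E): Asp15 → −1.
Net charge = (+5) + (−1) = +4.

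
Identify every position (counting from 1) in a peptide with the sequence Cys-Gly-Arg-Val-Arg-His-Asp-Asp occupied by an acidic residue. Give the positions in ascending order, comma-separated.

Only D (aspartate) and E (glutamate) carry a side-chain carboxylic acid.
Matching residues: Asp7, Asp8.

7, 8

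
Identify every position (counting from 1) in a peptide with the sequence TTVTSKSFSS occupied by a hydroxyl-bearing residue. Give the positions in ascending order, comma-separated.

1, 2, 4, 5, 7, 9, 10

Matching residues: T1, T2, T4, S5, S7, S9, S10.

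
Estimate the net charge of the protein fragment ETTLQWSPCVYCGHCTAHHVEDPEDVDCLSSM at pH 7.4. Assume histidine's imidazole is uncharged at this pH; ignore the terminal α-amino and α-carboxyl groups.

-6

The side chains ionized at physiological pH are Lys/Arg (+1) and Asp/Glu (−1); with His treated as neutral, nothing else contributes.
Positive (K, R): none → +0.
Negative (D, E): E1, E21, D22, E24, D25, D27 → −6.
Net charge = (+0) + (−6) = −6.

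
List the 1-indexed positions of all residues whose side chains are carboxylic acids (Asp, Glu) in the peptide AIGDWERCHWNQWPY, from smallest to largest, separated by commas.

Matching residues: D4, E6.

4, 6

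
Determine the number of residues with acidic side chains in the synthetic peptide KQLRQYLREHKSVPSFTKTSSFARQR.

1

The acidic residues are Asp (D) and Glu (E), whose side chains end in a carboxylate group.
Matching residues: E9.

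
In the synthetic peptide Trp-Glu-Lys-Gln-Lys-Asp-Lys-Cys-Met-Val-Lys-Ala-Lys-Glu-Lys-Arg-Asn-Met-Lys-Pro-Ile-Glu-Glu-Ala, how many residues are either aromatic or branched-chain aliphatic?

3

Aromatic: F, W, Y. Branched-chain aliphatic: I, L, V.
Aromatic residues here: Trp1 (1).
Branched-chain aliphatic residues here: Val10, Ile21 (2).
The two groups share no amino acid, so total = 1 + 2 = 3.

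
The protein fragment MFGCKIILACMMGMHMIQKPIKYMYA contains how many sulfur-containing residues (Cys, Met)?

Matching residues: M1, C4, C10, M11, M12, M14, M16, M24.

8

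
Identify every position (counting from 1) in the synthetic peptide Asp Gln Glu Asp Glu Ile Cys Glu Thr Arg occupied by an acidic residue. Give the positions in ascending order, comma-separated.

1, 3, 4, 5, 8

Matching residues: Asp1, Glu3, Asp4, Glu5, Glu8.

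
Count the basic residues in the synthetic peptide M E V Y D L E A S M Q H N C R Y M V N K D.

K, R, and H are the three residues with basic side chains (ε-amine, guanidinium, and imidazole respectively).
Matching residues: H12, R15, K20.

3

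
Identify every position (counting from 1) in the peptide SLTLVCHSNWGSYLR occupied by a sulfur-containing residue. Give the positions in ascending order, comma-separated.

Cysteine (C, thiol) and methionine (M, thioether) are the two sulfur-containing amino acids.
Matching residues: C6.

6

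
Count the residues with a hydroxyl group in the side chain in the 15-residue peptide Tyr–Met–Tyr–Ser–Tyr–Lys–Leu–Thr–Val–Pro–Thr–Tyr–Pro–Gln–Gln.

7

Serine (S), threonine (T), and tyrosine (Y) each carry a hydroxyl group on the side chain.
Matching residues: Tyr1, Tyr3, Ser4, Tyr5, Thr8, Thr11, Tyr12.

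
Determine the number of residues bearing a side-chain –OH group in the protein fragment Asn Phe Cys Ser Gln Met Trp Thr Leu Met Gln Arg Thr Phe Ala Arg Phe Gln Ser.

4

The –OH-bearing residues are Ser, Thr (aliphatic alcohols), and Tyr (phenol).
Matching residues: Ser4, Thr8, Thr13, Ser19.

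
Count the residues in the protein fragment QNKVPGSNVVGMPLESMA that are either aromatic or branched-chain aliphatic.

4

Aromatic: F, W, Y. Branched-chain aliphatic: I, L, V.
Aromatic residues here: none (0).
Branched-chain aliphatic residues here: V4, V9, V10, L14 (4).
The two groups share no amino acid, so total = 0 + 4 = 4.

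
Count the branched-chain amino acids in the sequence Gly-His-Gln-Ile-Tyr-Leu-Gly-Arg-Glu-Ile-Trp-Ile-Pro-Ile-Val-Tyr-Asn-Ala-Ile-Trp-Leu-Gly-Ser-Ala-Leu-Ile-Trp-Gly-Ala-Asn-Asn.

Valine (V), leucine (L), and isoleucine (I) are the branched-chain amino acids.
Matching residues: Ile4, Leu6, Ile10, Ile12, Ile14, Val15, Ile19, Leu21, Leu25, Ile26.

10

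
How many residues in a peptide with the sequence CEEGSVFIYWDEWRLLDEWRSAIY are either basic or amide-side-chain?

2

Basic: H, K, R. Amide-side-chain: N, Q.
Basic residues here: R14, R20 (2).
Amide-side-chain residues here: none (0).
The two groups share no amino acid, so total = 2 + 0 = 2.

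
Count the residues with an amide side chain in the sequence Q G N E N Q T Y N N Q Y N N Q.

10

Only N (asparagine) and Q (glutamine) carry a side-chain carboxamide.
Matching residues: Q1, N3, N5, Q6, N9, N10, Q11, N13, N14, Q15.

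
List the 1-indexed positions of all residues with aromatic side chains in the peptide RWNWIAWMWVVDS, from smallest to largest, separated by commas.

2, 4, 7, 9

The aromatic amino acids are Phe (F, benzyl), Trp (W, indole), and Tyr (Y, phenol).
Matching residues: W2, W4, W7, W9.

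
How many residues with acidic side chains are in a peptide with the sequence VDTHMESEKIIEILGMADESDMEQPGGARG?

8

Aspartate (D) and glutamate (E) have carboxylic-acid side chains and are the acidic amino acids.
Matching residues: D2, E6, E8, E12, D18, E19, D21, E23.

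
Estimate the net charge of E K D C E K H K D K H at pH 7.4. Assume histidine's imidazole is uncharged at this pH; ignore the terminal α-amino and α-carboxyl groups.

At pH ~7.4 the Lys and Arg side chains are protonated (+1), the Asp and Glu side chains are deprotonated (−1), and with His taken as neutral all other side chains carry no charge.
Positive (K, R): K2, K6, K8, K10 → +4.
Negative (D, E): E1, D3, E5, D9 → −4.
Net charge = (+4) + (−4) = 0.

0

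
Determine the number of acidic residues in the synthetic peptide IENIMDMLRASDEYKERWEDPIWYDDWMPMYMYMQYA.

9

Only D (aspartate) and E (glutamate) carry a side-chain carboxylic acid.
Matching residues: E2, D6, D12, E13, E16, E19, D20, D25, D26.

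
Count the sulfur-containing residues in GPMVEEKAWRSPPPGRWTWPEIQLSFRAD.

1

The sulfur-bearing residues are cysteine (–SH) and methionine (–S–CH₃).
Matching residues: M3.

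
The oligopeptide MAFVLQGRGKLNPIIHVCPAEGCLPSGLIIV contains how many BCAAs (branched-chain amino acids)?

11

Valine (V), leucine (L), and isoleucine (I) are the branched-chain amino acids.
Matching residues: V4, L5, L11, I14, I15, V17, L24, L28, I29, I30, V31.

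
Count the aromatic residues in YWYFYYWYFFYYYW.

14

Phenylalanine (F), tryptophan (W), and tyrosine (Y) have aromatic ring side chains.
Matching residues: Y1, W2, Y3, F4, Y5, Y6, W7, Y8, F9, F10, Y11, Y12, Y13, W14.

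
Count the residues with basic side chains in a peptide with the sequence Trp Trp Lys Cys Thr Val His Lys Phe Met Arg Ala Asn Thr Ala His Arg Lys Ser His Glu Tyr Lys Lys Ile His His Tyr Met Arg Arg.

Lysine (K), arginine (R), and histidine (H) have basic, nitrogen-containing side chains.
Matching residues: Lys3, His7, Lys8, Arg11, His16, Arg17, Lys18, His20, Lys23, Lys24, His26, His27, Arg30, Arg31.

14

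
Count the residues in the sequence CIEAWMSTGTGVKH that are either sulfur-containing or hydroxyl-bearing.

Sulfur-containing: C, M. Hydroxyl-bearing: S, T, Y.
Sulfur-containing residues here: C1, M6 (2).
Hydroxyl-bearing residues here: S7, T8, T10 (3).
The two groups share no amino acid, so total = 2 + 3 = 5.

5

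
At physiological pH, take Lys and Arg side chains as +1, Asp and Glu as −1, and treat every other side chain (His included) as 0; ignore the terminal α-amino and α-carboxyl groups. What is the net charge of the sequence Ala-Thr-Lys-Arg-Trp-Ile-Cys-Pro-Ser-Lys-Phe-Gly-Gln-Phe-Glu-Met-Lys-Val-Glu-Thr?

+2

Positive (K, R): Lys3, Arg4, Lys10, Lys17 → +4.
Negative (D, E): Glu15, Glu19 → −2.
Net charge = (+4) + (−2) = +2.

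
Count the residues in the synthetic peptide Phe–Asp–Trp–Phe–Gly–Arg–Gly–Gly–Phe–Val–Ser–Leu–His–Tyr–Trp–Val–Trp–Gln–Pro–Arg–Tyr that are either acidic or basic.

Acidic: D, E. Basic: H, K, R.
Acidic residues here: Asp2 (1).
Basic residues here: Arg6, His13, Arg20 (3).
The two groups share no amino acid, so total = 1 + 3 = 4.

4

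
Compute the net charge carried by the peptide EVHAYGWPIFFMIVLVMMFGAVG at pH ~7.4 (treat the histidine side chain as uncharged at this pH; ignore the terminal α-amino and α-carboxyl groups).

-1

At pH ~7.4 the Lys and Arg side chains are protonated (+1), the Asp and Glu side chains are deprotonated (−1), and with His taken as neutral all other side chains carry no charge.
Positive (K, R): none → +0.
Negative (D, E): E1 → −1.
Net charge = (+0) + (−1) = −1.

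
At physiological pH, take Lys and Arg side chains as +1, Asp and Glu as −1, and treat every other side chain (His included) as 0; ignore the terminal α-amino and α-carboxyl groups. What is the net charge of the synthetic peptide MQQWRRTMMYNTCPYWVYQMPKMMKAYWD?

Positive (K, R): R5, R6, K22, K25 → +4.
Negative (D, E): D29 → −1.
Net charge = (+4) + (−1) = +3.

+3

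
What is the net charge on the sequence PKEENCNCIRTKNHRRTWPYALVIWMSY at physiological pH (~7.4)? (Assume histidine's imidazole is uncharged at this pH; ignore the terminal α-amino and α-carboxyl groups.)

+3

At pH ~7.4 the Lys and Arg side chains are protonated (+1), the Asp and Glu side chains are deprotonated (−1), and with His taken as neutral all other side chains carry no charge.
Positive (K, R): K2, R10, K12, R15, R16 → +5.
Negative (D, E): E3, E4 → −2.
Net charge = (+5) + (−2) = +3.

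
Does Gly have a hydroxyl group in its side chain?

No

The –OH-bearing residues are Ser, Thr (aliphatic alcohols), and Tyr (phenol).
Glycine is not in this group.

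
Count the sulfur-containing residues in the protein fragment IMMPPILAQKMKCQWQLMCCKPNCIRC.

9

Only Cys (C) and Met (M) have a sulfur atom in the side chain.
Matching residues: M2, M3, M11, C13, M18, C19, C20, C24, C27.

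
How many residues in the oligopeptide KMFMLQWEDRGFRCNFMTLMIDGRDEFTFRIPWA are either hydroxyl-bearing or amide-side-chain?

Hydroxyl-bearing: S, T, Y. Amide-side-chain: N, Q.
Hydroxyl-bearing residues here: T18, T28 (2).
Amide-side-chain residues here: Q6, N15 (2).
The two groups share no amino acid, so total = 2 + 2 = 4.

4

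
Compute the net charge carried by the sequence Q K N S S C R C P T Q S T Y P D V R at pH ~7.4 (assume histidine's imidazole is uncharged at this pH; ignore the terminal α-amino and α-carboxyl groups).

+2

Near pH 7.4, K and R contribute +1 each, D and E contribute −1 each, and every other side chain (His included, as stated) is uncharged.
Positive (K, R): K2, R7, R18 → +3.
Negative (D, E): D16 → −1.
Net charge = (+3) + (−1) = +2.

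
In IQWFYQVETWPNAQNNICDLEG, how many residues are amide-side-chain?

6

Asparagine (N) and glutamine (Q) have uncharged amide side chains.
Matching residues: Q2, Q6, N12, Q14, N15, N16.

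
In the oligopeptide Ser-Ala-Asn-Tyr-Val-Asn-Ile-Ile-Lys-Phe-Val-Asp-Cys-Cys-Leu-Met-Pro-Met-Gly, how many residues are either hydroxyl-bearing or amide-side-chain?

Hydroxyl-bearing: S, T, Y. Amide-side-chain: N, Q.
Hydroxyl-bearing residues here: Ser1, Tyr4 (2).
Amide-side-chain residues here: Asn3, Asn6 (2).
The two groups share no amino acid, so total = 2 + 2 = 4.

4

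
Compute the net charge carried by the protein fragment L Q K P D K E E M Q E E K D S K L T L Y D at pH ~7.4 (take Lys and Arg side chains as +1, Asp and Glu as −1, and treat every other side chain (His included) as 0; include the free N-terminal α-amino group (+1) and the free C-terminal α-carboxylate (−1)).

-3

Positive (K, R): K3, K6, K13, K16 → +4.
Negative (D, E): D5, E7, E8, E11, E12, D14, D21 → −7.
The N-terminus (+1) and C-terminus (−1) cancel.
Net charge = (+4) + (−7) = −3.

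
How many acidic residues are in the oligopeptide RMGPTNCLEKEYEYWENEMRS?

5

Aspartate (D) and glutamate (E) have carboxylic-acid side chains and are the acidic amino acids.
Matching residues: E9, E11, E13, E16, E18.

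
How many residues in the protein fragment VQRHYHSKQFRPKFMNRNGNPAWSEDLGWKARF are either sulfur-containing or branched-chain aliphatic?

Sulfur-containing: C, M. Branched-chain aliphatic: I, L, V.
Sulfur-containing residues here: M15 (1).
Branched-chain aliphatic residues here: V1, L27 (2).
The two groups share no amino acid, so total = 1 + 2 = 3.

3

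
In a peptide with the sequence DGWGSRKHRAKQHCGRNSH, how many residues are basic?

K, R, and H are the three residues with basic side chains (ε-amine, guanidinium, and imidazole respectively).
Matching residues: R6, K7, H8, R9, K11, H13, R16, H19.

8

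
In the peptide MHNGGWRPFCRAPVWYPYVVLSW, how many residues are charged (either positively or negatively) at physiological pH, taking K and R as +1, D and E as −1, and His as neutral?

2

Charged side chains at pH ~7.4: K, R (positive); D, E (negative).
Matching residues: R7, R11.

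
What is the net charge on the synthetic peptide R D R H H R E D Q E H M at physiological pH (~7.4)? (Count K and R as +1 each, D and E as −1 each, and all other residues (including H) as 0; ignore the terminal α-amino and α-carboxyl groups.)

-1

Positive (K, R): R1, R3, R6 → +3.
Negative (D, E): D2, E7, D8, E10 → −4.
Net charge = (+3) + (−4) = −1.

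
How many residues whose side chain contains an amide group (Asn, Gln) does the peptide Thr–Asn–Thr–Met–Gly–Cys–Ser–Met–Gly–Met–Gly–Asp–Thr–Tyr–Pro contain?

Matching residues: Asn2.

1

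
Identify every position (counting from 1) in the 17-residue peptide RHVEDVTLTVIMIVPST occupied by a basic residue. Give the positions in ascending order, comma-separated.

The basic amino acids are Lys (K), Arg (R), and His (H).
Matching residues: R1, H2.

1, 2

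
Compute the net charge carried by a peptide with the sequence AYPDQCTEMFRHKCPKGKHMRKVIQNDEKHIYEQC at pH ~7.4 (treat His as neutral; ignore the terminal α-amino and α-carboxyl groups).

+2

At pH ~7.4 the Lys and Arg side chains are protonated (+1), the Asp and Glu side chains are deprotonated (−1), and with His taken as neutral all other side chains carry no charge.
Positive (K, R): R11, K13, K16, K18, R21, K22, K29 → +7.
Negative (D, E): D4, E8, D27, E28, E33 → −5.
Net charge = (+7) + (−5) = +2.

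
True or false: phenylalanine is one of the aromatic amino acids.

True

Phenylalanine (F), tryptophan (W), and tyrosine (Y) have aromatic ring side chains.
Phenylalanine is in this group.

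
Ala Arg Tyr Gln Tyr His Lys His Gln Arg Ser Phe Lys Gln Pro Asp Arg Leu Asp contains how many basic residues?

Lysine (K), arginine (R), and histidine (H) have basic, nitrogen-containing side chains.
Matching residues: Arg2, His6, Lys7, His8, Arg10, Lys13, Arg17.

7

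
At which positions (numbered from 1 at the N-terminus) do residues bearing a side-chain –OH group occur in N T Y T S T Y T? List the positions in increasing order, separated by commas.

S, T, and Y are the three residues with a side-chain hydroxyl.
Matching residues: T2, Y3, T4, S5, T6, Y7, T8.

2, 3, 4, 5, 6, 7, 8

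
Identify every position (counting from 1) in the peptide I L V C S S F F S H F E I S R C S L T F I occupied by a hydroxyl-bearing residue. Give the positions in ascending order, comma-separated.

5, 6, 9, 14, 17, 19

S, T, and Y are the three residues with a side-chain hydroxyl.
Matching residues: S5, S6, S9, S14, S17, T19.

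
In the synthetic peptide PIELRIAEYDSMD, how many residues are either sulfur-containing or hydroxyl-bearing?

Sulfur-containing: C, M. Hydroxyl-bearing: S, T, Y.
Sulfur-containing residues here: M12 (1).
Hydroxyl-bearing residues here: Y9, S11 (2).
The two groups share no amino acid, so total = 1 + 2 = 3.

3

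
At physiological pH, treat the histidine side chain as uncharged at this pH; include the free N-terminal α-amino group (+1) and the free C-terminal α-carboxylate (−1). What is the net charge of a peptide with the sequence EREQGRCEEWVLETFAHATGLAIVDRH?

At pH ~7.4 the Lys and Arg side chains are protonated (+1), the Asp and Glu side chains are deprotonated (−1), and with His taken as neutral all other side chains carry no charge.
Positive (K, R): R2, R6, R26 → +3.
Negative (D, E): E1, E3, E8, E9, E13, D25 → −6.
The N-terminus (+1) and C-terminus (−1) cancel.
Net charge = (+3) + (−6) = −3.

-3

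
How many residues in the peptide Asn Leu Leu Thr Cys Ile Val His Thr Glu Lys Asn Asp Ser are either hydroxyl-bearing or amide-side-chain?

Hydroxyl-bearing: S, T, Y. Amide-side-chain: N, Q.
Hydroxyl-bearing residues here: Thr4, Thr9, Ser14 (3).
Amide-side-chain residues here: Asn1, Asn12 (2).
The two groups share no amino acid, so total = 3 + 2 = 5.

5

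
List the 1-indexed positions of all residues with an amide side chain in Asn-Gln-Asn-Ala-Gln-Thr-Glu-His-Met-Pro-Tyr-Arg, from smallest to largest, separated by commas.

1, 2, 3, 5

Only N (asparagine) and Q (glutamine) carry a side-chain carboxamide.
Matching residues: Asn1, Gln2, Asn3, Gln5.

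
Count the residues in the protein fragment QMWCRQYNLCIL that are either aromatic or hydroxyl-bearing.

Aromatic: F, W, Y. Hydroxyl-bearing: S, T, Y.
Aromatic residues here: W3, Y7 (2).
Hydroxyl-bearing residues here: Y7 (1).
Y is in both groups, so the 1 Y residue must not be double-counted.
Total = 2 + 1 − 1 = 2.

2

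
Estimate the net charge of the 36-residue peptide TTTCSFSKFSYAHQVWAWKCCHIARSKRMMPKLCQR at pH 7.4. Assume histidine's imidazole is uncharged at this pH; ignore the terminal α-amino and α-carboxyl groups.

+7

The side chains ionized at physiological pH are Lys/Arg (+1) and Asp/Glu (−1); with His treated as neutral, nothing else contributes.
Positive (K, R): K8, K19, R25, K27, R28, K32, R36 → +7.
Negative (D, E): none → −0.
Net charge = (+7) + (−0) = +7.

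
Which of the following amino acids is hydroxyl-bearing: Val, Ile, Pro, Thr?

Thr

The –OH-bearing residues are Ser, Thr (aliphatic alcohols), and Tyr (phenol).
Of the listed options, only Thr belongs to this group.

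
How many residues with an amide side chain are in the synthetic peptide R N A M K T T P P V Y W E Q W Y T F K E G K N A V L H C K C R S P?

Only N (asparagine) and Q (glutamine) carry a side-chain carboxamide.
Matching residues: N2, Q14, N23.

3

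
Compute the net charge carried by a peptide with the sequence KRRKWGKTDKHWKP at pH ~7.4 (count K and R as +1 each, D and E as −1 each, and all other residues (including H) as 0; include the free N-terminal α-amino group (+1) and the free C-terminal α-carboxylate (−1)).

Positive (K, R): K1, R2, R3, K4, K7, K10, K13 → +7.
Negative (D, E): D9 → −1.
The N-terminus (+1) and C-terminus (−1) cancel.
Net charge = (+7) + (−1) = +6.

+6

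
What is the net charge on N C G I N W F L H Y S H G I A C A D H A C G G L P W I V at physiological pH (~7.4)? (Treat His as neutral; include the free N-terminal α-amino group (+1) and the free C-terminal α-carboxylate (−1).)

-1

At pH ~7.4 the Lys and Arg side chains are protonated (+1), the Asp and Glu side chains are deprotonated (−1), and with His taken as neutral all other side chains carry no charge.
Positive (K, R): none → +0.
Negative (D, E): D18 → −1.
The N-terminus (+1) and C-terminus (−1) cancel.
Net charge = (+0) + (−1) = −1.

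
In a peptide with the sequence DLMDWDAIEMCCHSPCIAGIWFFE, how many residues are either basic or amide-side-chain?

1

Basic: H, K, R. Amide-side-chain: N, Q.
Basic residues here: H13 (1).
Amide-side-chain residues here: none (0).
The two groups share no amino acid, so total = 1 + 0 = 1.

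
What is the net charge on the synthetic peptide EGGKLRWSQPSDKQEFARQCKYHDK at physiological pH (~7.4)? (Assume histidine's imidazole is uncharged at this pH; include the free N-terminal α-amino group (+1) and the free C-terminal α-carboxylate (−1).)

At pH ~7.4 the Lys and Arg side chains are protonated (+1), the Asp and Glu side chains are deprotonated (−1), and with His taken as neutral all other side chains carry no charge.
Positive (K, R): K4, R6, K13, R18, K21, K25 → +6.
Negative (D, E): E1, D12, E15, D24 → −4.
The N-terminus (+1) and C-terminus (−1) cancel.
Net charge = (+6) + (−4) = +2.

+2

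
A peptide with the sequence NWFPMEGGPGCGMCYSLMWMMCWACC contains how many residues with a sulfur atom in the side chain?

Only Cys (C) and Met (M) have a sulfur atom in the side chain.
Matching residues: M5, C11, M13, C14, M18, M20, M21, C22, C25, C26.

10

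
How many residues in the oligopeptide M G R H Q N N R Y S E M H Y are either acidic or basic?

5

Acidic: D, E. Basic: H, K, R.
Acidic residues here: E11 (1).
Basic residues here: R3, H4, R8, H13 (4).
The two groups share no amino acid, so total = 1 + 4 = 5.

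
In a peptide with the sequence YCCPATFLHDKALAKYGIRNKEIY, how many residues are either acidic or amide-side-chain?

3

Acidic: D, E. Amide-side-chain: N, Q.
Acidic residues here: D10, E22 (2).
Amide-side-chain residues here: N20 (1).
The two groups share no amino acid, so total = 2 + 1 = 3.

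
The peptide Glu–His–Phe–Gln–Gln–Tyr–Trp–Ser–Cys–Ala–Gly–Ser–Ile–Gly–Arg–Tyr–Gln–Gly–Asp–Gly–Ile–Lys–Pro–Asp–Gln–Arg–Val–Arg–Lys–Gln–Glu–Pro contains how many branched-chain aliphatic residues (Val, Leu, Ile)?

3

Matching residues: Ile13, Ile21, Val27.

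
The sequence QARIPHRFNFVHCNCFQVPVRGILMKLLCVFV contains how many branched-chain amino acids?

10

Valine (V), leucine (L), and isoleucine (I) are the branched-chain amino acids.
Matching residues: I4, V11, V18, V20, I23, L24, L27, L28, V30, V32.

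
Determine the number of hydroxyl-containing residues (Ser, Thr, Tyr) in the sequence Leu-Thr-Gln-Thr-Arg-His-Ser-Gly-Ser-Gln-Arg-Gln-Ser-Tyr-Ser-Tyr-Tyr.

Matching residues: Thr2, Thr4, Ser7, Ser9, Ser13, Tyr14, Ser15, Tyr16, Tyr17.

9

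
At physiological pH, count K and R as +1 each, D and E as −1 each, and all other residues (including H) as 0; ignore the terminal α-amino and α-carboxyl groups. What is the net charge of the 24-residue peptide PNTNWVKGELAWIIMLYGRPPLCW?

Positive (K, R): K7, R19 → +2.
Negative (D, E): E9 → −1.
Net charge = (+2) + (−1) = +1.

+1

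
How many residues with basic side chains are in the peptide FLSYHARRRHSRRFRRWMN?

9

Lysine (K), arginine (R), and histidine (H) have basic, nitrogen-containing side chains.
Matching residues: H5, R7, R8, R9, H10, R12, R13, R15, R16.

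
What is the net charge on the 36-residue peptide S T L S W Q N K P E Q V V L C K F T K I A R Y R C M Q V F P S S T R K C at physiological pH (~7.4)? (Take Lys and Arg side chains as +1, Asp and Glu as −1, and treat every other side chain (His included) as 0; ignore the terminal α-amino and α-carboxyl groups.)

+6

Positive (K, R): K8, K16, K19, R22, R24, R34, K35 → +7.
Negative (D, E): E10 → −1.
Net charge = (+7) + (−1) = +6.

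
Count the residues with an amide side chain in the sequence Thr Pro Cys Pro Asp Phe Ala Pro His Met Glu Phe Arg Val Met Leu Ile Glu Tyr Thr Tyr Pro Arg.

0

Only N (asparagine) and Q (glutamine) carry a side-chain carboxamide.
None of the 23 residues belong to this group.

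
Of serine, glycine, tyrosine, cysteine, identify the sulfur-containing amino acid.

cysteine

The sulfur-bearing residues are cysteine (–SH) and methionine (–S–CH₃).
Of the listed options, only cysteine belongs to this group.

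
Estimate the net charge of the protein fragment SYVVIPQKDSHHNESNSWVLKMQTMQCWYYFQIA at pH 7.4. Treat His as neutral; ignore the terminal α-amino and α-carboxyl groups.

At pH ~7.4 the Lys and Arg side chains are protonated (+1), the Asp and Glu side chains are deprotonated (−1), and with His taken as neutral all other side chains carry no charge.
Positive (K, R): K8, K21 → +2.
Negative (D, E): D9, E14 → −2.
Net charge = (+2) + (−2) = 0.

0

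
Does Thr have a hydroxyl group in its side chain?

Yes

The –OH-bearing residues are Ser, Thr (aliphatic alcohols), and Tyr (phenol).
Threonine is in this group.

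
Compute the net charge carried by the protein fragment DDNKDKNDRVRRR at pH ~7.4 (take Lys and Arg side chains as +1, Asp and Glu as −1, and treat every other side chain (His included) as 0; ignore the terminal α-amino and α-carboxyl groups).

+2

Positive (K, R): K4, K6, R9, R11, R12, R13 → +6.
Negative (D, E): D1, D2, D5, D8 → −4.
Net charge = (+6) + (−4) = +2.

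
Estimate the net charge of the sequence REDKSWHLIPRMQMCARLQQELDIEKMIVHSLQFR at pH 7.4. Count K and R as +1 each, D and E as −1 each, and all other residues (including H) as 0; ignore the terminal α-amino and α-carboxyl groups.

Positive (K, R): R1, K4, R11, R17, K26, R35 → +6.
Negative (D, E): E2, D3, E21, D23, E25 → −5.
Net charge = (+6) + (−5) = +1.

+1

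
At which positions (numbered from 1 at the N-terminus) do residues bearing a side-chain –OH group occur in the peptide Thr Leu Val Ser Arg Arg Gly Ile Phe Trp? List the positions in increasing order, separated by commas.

1, 4

Serine (S), threonine (T), and tyrosine (Y) each carry a hydroxyl group on the side chain.
Matching residues: Thr1, Ser4.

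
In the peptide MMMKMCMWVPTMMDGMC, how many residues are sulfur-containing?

Only Cys (C) and Met (M) have a sulfur atom in the side chain.
Matching residues: M1, M2, M3, M5, C6, M7, M12, M13, M16, C17.

10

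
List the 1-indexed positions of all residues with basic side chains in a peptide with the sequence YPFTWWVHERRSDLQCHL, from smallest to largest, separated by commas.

8, 10, 11, 17

K, R, and H are the three residues with basic side chains (ε-amine, guanidinium, and imidazole respectively).
Matching residues: H8, R10, R11, H17.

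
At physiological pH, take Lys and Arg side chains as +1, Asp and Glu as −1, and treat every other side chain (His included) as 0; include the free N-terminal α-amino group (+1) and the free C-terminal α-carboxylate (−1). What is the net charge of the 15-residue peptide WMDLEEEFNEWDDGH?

Positive (K, R): none → +0.
Negative (D, E): D3, E5, E6, E7, E10, D12, D13 → −7.
The N-terminus (+1) and C-terminus (−1) cancel.
Net charge = (+0) + (−7) = −7.

-7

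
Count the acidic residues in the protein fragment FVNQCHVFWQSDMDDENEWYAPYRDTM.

The acidic residues are Asp (D) and Glu (E), whose side chains end in a carboxylate group.
Matching residues: D12, D14, D15, E16, E18, D25.

6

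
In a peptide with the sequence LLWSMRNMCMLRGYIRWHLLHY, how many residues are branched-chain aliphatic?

Valine (V), leucine (L), and isoleucine (I) are the branched-chain amino acids.
Matching residues: L1, L2, L11, I15, L19, L20.

6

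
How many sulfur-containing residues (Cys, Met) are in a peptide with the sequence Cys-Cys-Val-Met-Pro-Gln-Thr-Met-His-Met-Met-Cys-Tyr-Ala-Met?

Matching residues: Cys1, Cys2, Met4, Met8, Met10, Met11, Cys12, Met15.

8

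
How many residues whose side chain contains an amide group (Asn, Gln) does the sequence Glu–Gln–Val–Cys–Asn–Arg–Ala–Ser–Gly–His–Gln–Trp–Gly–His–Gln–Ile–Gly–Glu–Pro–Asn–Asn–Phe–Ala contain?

Matching residues: Gln2, Asn5, Gln11, Gln15, Asn20, Asn21.

6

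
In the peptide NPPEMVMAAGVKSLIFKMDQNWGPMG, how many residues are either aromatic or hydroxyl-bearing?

3

Aromatic: F, W, Y. Hydroxyl-bearing: S, T, Y.
Aromatic residues here: F16, W22 (2).
Hydroxyl-bearing residues here: S13 (1).
(Y belongs to both groups, but none appear in this sequence.) Total = 2 + 1 = 3.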